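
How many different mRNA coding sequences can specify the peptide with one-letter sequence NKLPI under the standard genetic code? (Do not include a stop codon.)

Asn: 2 codons.
Lys: 2 codons.
Leu: 6 codons.
Pro: 4 codons.
Ile: 3 codons.
2 × 2 × 6 × 4 × 3 = 288.

288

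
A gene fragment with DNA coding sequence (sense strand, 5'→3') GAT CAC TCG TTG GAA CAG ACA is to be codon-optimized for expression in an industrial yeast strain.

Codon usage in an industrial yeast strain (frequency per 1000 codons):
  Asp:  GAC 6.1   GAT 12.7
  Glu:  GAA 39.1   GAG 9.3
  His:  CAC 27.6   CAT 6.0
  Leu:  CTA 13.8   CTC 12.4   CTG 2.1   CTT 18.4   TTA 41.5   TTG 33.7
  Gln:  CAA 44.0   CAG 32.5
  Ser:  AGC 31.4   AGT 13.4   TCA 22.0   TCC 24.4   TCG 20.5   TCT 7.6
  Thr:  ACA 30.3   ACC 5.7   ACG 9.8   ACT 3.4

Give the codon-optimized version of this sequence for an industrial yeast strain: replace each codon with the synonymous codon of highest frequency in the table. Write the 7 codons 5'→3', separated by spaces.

GAT CAC AGC TTA GAA CAA ACA

Codon 1 (Asp): best is GAT at 12.7.
Codon 2 (His): best is CAC at 27.6.
Codon 3 (Ser): best is AGC at 31.4.
Codon 4 (Leu): best is TTA at 41.5.
Codon 5 (Glu): best is GAA at 39.1.
Codon 6 (Gln): best is CAA at 44.0.
Codon 7 (Thr): best is ACA at 30.3.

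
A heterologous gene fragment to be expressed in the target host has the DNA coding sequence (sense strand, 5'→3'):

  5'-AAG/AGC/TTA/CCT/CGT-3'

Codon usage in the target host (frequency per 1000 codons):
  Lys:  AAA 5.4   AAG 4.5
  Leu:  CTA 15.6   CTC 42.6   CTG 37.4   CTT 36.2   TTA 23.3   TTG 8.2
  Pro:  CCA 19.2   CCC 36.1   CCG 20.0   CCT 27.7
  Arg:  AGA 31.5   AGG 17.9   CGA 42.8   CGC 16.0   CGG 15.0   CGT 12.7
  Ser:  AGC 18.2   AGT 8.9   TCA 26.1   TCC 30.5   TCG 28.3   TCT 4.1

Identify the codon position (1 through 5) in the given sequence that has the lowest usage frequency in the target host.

Codon 1 AAG (Lys): 4.5 per 1000.
Codon 2 AGC (Ser): 18.2 per 1000.
Codon 3 TTA (Leu): 23.3 per 1000.
Codon 4 CCT (Pro): 27.7 per 1000.
Codon 5 CGT (Arg): 12.7 per 1000.
Lowest frequency is 4.5 at codon 1.

1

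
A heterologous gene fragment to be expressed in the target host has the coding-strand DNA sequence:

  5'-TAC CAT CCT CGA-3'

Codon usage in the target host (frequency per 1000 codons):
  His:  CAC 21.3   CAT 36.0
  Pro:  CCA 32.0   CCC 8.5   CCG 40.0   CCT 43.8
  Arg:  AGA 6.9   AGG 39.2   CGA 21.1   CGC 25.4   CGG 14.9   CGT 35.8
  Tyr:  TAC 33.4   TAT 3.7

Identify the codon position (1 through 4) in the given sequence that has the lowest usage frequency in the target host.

Codon 1 TAC (Tyr): 33.4 per 1000.
Codon 2 CAT (His): 36.0 per 1000.
Codon 3 CCT (Pro): 43.8 per 1000.
Codon 4 CGA (Arg): 21.1 per 1000.
Lowest frequency is 21.1 at codon 4.

4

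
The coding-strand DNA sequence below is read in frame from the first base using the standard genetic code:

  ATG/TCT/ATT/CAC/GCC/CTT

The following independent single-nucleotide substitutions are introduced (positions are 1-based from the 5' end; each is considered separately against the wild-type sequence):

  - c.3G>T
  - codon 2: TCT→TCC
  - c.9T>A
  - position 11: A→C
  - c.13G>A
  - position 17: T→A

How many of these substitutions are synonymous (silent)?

Codon 1: ATG (Met) → ATT (Ile) — missense.
Codon 2: TCT (Ser) → TCC (Ser) — synonymous.
Codon 3: ATT (Ile) → ATA (Ile) — synonymous.
Codon 4: CAC (His) → CCC (Pro) — missense.
Codon 5: GCC (Ala) → ACC (Thr) — missense.
Codon 6: CTT (Leu) → CAT (His) — missense.
Synonymous: 2 of 6.

2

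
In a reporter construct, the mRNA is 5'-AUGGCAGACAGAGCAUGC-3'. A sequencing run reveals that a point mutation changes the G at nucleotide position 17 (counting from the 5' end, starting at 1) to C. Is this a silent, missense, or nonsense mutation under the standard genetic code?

missense

Position 17 falls in codon 6: UGC → Cys.
After the substitution the codon is UCC → Ser.
Cys ≠ Ser, so this is a missense mutation.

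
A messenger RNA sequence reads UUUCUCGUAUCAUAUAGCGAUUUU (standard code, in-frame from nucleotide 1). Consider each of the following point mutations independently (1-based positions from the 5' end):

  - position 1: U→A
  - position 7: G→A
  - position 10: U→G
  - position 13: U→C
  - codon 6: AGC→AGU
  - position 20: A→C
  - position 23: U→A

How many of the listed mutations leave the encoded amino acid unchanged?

Codon 1: UUU (Phe) → AUU (Ile) — missense.
Codon 3: GUA (Val) → AUA (Ile) — missense.
Codon 4: UCA (Ser) → GCA (Ala) — missense.
Codon 5: UAU (Tyr) → CAU (His) — missense.
Codon 6: AGC (Ser) → AGU (Ser) — synonymous.
Codon 7: GAU (Asp) → GCU (Ala) — missense.
Codon 8: UUU (Phe) → UAU (Tyr) — missense.
Synonymous: 1 of 7.

1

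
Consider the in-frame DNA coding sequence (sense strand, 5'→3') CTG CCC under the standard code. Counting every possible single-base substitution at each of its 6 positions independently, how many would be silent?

Codon 1 (CTG, Leu): 4 synonymous substitutions.
Codon 2 (CCC, Pro): 3 synonymous substitutions.
Total: 4 + 3 = 7.

7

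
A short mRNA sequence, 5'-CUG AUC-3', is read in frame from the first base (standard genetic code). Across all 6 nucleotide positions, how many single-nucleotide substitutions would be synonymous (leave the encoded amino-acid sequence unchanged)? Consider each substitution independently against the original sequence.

6

Codon 1 (CUG, Leu): 4 synonymous substitutions.
Codon 2 (AUC, Ile): 2 synonymous substitutions.
Total: 4 + 2 = 6.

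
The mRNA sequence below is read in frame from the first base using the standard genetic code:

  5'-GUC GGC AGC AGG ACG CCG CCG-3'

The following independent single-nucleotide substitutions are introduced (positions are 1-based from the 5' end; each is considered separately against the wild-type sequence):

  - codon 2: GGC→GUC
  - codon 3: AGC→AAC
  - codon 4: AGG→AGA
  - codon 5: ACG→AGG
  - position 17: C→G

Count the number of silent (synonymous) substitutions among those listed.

1

Codon 2: GGC (Gly) → GUC (Val) — missense.
Codon 3: AGC (Ser) → AAC (Asn) — missense.
Codon 4: AGG (Arg) → AGA (Arg) — synonymous.
Codon 5: ACG (Thr) → AGG (Arg) — missense.
Codon 6: CCG (Pro) → CGG (Arg) — missense.
Synonymous: 1 of 5.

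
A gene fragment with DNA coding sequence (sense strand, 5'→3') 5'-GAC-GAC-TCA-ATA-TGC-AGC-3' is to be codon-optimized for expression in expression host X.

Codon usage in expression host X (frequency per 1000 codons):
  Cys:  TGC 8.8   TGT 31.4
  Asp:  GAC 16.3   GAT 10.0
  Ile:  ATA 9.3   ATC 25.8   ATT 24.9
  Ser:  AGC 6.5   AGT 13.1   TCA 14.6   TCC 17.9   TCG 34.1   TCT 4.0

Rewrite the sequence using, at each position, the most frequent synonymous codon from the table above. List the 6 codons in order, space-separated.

GAC GAC TCG ATC TGT TCG

Codon 1 (Asp): best is GAC at 16.3.
Codon 2 (Asp): best is GAC at 16.3.
Codon 3 (Ser): best is TCG at 34.1.
Codon 4 (Ile): best is ATC at 25.8.
Codon 5 (Cys): best is TGT at 31.4.
Codon 6 (Ser): best is TCG at 34.1.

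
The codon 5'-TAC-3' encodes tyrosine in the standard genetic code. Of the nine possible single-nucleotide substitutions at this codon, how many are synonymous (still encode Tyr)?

Position 1: none → 0 synonymous.
Position 2: none → 0 synonymous.
Position 3: TAT → 1 synonymous.
Total: 0 + 0 + 1 = 1.

1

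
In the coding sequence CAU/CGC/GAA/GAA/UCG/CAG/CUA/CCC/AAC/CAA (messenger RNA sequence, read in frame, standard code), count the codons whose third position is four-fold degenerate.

Codon 1 CAU (His): third position 2-fold.
Codon 2 CGC (Arg): third position 4-fold.
Codon 3 GAA (Glu): third position 2-fold.
Codon 4 GAA (Glu): third position 2-fold.
Codon 5 UCG (Ser): third position 4-fold.
Codon 6 CAG (Gln): third position 2-fold.
Codon 7 CUA (Leu): third position 4-fold.
Codon 8 CCC (Pro): third position 4-fold.
Codon 9 AAC (Asn): third position 2-fold.
Codon 10 CAA (Gln): third position 2-fold.
Four-fold degenerate third positions: 4.

4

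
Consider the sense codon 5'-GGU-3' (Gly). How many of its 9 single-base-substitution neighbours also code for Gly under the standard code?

3

Position 1: none → 0 synonymous.
Position 2: none → 0 synonymous.
Position 3: GGC, GGA, GGG → 3 synonymous.
Total: 0 + 0 + 3 = 3.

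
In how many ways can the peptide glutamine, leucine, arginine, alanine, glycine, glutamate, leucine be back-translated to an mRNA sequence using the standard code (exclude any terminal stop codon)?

13824

Gln: 2 codons.
Leu: 6 codons.
Arg: 6 codons.
Ala: 4 codons.
Gly: 4 codons.
Glu: 2 codons.
Leu: 6 codons.
2 × 6 × 6 × 4 × 4 × 2 × 6 = 13824.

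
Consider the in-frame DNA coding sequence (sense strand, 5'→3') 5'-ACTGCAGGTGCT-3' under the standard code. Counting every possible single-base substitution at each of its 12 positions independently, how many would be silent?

Codon 1 (ACT, Thr): 3 synonymous substitutions.
Codon 2 (GCA, Ala): 3 synonymous substitutions.
Codon 3 (GGT, Gly): 3 synonymous substitutions.
Codon 4 (GCT, Ala): 3 synonymous substitutions.
Total: 3 + 3 + 3 + 3 = 12.

12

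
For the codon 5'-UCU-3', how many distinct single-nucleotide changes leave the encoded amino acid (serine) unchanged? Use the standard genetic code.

Position 1: none → 0 synonymous.
Position 2: none → 0 synonymous.
Position 3: UCC, UCA, UCG → 3 synonymous.
Total: 0 + 0 + 3 = 3.

3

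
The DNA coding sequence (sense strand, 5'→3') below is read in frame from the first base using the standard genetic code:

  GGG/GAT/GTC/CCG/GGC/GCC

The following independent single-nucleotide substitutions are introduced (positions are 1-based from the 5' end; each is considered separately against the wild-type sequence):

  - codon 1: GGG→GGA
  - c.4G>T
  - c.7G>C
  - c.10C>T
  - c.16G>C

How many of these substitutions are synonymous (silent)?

Codon 1: GGG (Gly) → GGA (Gly) — synonymous.
Codon 2: GAT (Asp) → TAT (Tyr) — missense.
Codon 3: GTC (Val) → CTC (Leu) — missense.
Codon 4: CCG (Pro) → TCG (Ser) — missense.
Codon 6: GCC (Ala) → CCC (Pro) — missense.
Synonymous: 1 of 5.

1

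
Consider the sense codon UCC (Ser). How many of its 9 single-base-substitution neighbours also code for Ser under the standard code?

Position 1: none → 0 synonymous.
Position 2: none → 0 synonymous.
Position 3: UCU, UCA, UCG → 3 synonymous.
Total: 0 + 0 + 3 = 3.

3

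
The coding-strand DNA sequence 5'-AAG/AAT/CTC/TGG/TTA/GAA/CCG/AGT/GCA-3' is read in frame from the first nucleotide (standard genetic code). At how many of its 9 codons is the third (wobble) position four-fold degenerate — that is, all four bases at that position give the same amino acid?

Codon 1 AAG (Lys): third position 2-fold.
Codon 2 AAT (Asn): third position 2-fold.
Codon 3 CTC (Leu): third position 4-fold.
Codon 4 TGG (Trp): third position 1-fold.
Codon 5 TTA (Leu): third position 2-fold.
Codon 6 GAA (Glu): third position 2-fold.
Codon 7 CCG (Pro): third position 4-fold.
Codon 8 AGT (Ser): third position 2-fold.
Codon 9 GCA (Ala): third position 4-fold.
Four-fold degenerate third positions: 3.

3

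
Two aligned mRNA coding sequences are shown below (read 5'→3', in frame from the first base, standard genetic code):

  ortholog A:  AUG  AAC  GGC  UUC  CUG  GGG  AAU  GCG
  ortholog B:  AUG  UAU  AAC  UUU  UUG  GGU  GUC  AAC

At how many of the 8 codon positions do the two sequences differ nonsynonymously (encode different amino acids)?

Codon 1: AUG Met / AUG Met — identical.
Codon 2: AAC Asn / UAU Tyr — nonsynonymous.
Codon 3: GGC Gly / AAC Asn — nonsynonymous.
Codon 4: UUC Phe / UUU Phe — synonymous.
Codon 5: CUG Leu / UUG Leu — synonymous.
Codon 6: GGG Gly / GGU Gly — synonymous.
Codon 7: AAU Asn / GUC Val — nonsynonymous.
Codon 8: GCG Ala / AAC Asn — nonsynonymous.
Nonsynonymous differences: 4.

4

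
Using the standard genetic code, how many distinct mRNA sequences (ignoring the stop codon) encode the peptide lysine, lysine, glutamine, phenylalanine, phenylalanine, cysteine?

Lys: 2 codons.
Lys: 2 codons.
Gln: 2 codons.
Phe: 2 codons.
Phe: 2 codons.
Cys: 2 codons.
2 × 2 × 2 × 2 × 2 × 2 = 64.

64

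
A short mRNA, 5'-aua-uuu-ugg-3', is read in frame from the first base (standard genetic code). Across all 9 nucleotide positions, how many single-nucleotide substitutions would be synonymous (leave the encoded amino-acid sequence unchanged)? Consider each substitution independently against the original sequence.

3

Codon 1 (AUA, Ile): 2 synonymous substitutions.
Codon 2 (UUU, Phe): 1 synonymous substitution.
Codon 3 (UGG, Trp): 0 synonymous substitutions.
Total: 2 + 1 + 0 = 3.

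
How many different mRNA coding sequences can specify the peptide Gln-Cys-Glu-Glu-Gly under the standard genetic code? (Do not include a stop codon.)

Gln: 2 codons.
Cys: 2 codons.
Glu: 2 codons.
Glu: 2 codons.
Gly: 4 codons.
2 × 2 × 2 × 2 × 4 = 64.

64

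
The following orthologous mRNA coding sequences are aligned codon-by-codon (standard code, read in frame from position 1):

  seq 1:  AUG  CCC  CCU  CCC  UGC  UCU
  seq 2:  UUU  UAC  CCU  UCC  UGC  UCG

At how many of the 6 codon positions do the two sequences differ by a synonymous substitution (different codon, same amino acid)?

1

Codon 1: AUG Met / UUU Phe — nonsynonymous.
Codon 2: CCC Pro / UAC Tyr — nonsynonymous.
Codon 3: CCU Pro / CCU Pro — identical.
Codon 4: CCC Pro / UCC Ser — nonsynonymous.
Codon 5: UGC Cys / UGC Cys — identical.
Codon 6: UCU Ser / UCG Ser — synonymous.
Synonymous differences: 1.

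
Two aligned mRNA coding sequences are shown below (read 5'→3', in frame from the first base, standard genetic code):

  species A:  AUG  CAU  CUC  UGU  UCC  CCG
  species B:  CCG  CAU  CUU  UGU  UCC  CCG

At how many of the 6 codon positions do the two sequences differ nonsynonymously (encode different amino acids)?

Codon 1: AUG Met / CCG Pro — nonsynonymous.
Codon 2: CAU His / CAU His — identical.
Codon 3: CUC Leu / CUU Leu — synonymous.
Codon 4: UGU Cys / UGU Cys — identical.
Codon 5: UCC Ser / UCC Ser — identical.
Codon 6: CCG Pro / CCG Pro — identical.
Nonsynonymous differences: 1.

1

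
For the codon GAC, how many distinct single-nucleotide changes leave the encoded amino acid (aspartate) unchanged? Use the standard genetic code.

Position 1: none → 0 synonymous.
Position 2: none → 0 synonymous.
Position 3: GAU → 1 synonymous.
Total: 0 + 0 + 1 = 1.

1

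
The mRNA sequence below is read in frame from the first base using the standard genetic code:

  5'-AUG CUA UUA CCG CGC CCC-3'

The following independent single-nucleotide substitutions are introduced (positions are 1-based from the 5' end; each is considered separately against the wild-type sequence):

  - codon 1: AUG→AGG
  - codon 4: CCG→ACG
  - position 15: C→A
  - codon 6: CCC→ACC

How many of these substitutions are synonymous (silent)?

Codon 1: AUG (Met) → AGG (Arg) — missense.
Codon 4: CCG (Pro) → ACG (Thr) — missense.
Codon 5: CGC (Arg) → CGA (Arg) — synonymous.
Codon 6: CCC (Pro) → ACC (Thr) — missense.
Synonymous: 1 of 4.

1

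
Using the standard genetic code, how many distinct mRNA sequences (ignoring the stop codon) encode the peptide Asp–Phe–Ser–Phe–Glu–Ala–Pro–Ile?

4608

Asp: 2 codons.
Phe: 2 codons.
Ser: 6 codons.
Phe: 2 codons.
Glu: 2 codons.
Ala: 4 codons.
Pro: 4 codons.
Ile: 3 codons.
2 × 2 × 6 × 2 × 2 × 4 × 4 × 3 = 4608.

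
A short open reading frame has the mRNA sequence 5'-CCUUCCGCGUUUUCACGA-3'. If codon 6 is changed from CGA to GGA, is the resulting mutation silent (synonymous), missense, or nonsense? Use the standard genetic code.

missense

Position 16 falls in codon 6: CGA → Arg.
After the substitution the codon is GGA → Gly.
Arg ≠ Gly, so this is a missense mutation.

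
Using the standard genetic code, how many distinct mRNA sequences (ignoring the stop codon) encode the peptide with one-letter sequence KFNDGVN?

Lys: 2 codons.
Phe: 2 codons.
Asn: 2 codons.
Asp: 2 codons.
Gly: 4 codons.
Val: 4 codons.
Asn: 2 codons.
2 × 2 × 2 × 2 × 4 × 4 × 2 = 512.

512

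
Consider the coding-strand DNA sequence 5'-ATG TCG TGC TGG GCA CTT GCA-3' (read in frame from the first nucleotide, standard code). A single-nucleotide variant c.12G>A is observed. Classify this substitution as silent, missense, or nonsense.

Position 12 falls in codon 4: TGG → Trp.
After the substitution the codon is TGA → Stop.
The new codon is a stop codon, so this is a nonsense mutation.

nonsense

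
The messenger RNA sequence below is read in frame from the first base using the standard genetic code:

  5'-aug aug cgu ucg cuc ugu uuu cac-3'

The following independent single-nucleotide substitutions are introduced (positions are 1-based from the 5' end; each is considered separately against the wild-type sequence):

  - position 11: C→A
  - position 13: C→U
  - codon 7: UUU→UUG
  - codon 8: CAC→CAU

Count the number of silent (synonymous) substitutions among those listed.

1

Codon 4: UCG (Ser) → UAG (Stop) — nonsense.
Codon 5: CUC (Leu) → UUC (Phe) — missense.
Codon 7: UUU (Phe) → UUG (Leu) — missense.
Codon 8: CAC (His) → CAU (His) — synonymous.
Synonymous: 1 of 4.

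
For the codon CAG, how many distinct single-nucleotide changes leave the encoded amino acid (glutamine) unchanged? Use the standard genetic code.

1

Position 1: none → 0 synonymous.
Position 2: none → 0 synonymous.
Position 3: CAA → 1 synonymous.
Total: 0 + 0 + 1 = 1.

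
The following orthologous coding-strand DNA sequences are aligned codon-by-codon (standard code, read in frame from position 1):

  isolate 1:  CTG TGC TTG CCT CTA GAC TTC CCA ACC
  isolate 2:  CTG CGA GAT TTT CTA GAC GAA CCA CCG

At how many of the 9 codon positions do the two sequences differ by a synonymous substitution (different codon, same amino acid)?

0

Codon 1: CTG Leu / CTG Leu — identical.
Codon 2: TGC Cys / CGA Arg — nonsynonymous.
Codon 3: TTG Leu / GAT Asp — nonsynonymous.
Codon 4: CCT Pro / TTT Phe — nonsynonymous.
Codon 5: CTA Leu / CTA Leu — identical.
Codon 6: GAC Asp / GAC Asp — identical.
Codon 7: TTC Phe / GAA Glu — nonsynonymous.
Codon 8: CCA Pro / CCA Pro — identical.
Codon 9: ACC Thr / CCG Pro — nonsynonymous.
Synonymous differences: 0.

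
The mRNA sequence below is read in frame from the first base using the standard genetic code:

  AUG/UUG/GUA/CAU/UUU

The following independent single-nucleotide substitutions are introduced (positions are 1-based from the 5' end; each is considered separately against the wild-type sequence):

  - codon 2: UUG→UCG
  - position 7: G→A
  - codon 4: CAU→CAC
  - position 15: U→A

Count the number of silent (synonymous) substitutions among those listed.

1

Codon 2: UUG (Leu) → UCG (Ser) — missense.
Codon 3: GUA (Val) → AUA (Ile) — missense.
Codon 4: CAU (His) → CAC (His) — synonymous.
Codon 5: UUU (Phe) → UUA (Leu) — missense.
Synonymous: 1 of 4.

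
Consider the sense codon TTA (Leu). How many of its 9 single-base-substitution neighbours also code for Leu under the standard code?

Position 1: CTA → 1 synonymous.
Position 2: none → 0 synonymous.
Position 3: TTG → 1 synonymous.
Total: 1 + 0 + 1 = 2.

2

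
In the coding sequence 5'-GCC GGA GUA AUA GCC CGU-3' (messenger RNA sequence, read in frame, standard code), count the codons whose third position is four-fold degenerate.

5

Codon 1 GCC (Ala): third position 4-fold.
Codon 2 GGA (Gly): third position 4-fold.
Codon 3 GUA (Val): third position 4-fold.
Codon 4 AUA (Ile): third position 3-fold.
Codon 5 GCC (Ala): third position 4-fold.
Codon 6 CGU (Arg): third position 4-fold.
Four-fold degenerate third positions: 5.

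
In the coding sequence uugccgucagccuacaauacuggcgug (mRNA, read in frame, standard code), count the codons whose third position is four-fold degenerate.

6

Codon 1 UUG (Leu): third position 2-fold.
Codon 2 CCG (Pro): third position 4-fold.
Codon 3 UCA (Ser): third position 4-fold.
Codon 4 GCC (Ala): third position 4-fold.
Codon 5 UAC (Tyr): third position 2-fold.
Codon 6 AAU (Asn): third position 2-fold.
Codon 7 ACU (Thr): third position 4-fold.
Codon 8 GGC (Gly): third position 4-fold.
Codon 9 GUG (Val): third position 4-fold.
Four-fold degenerate third positions: 6.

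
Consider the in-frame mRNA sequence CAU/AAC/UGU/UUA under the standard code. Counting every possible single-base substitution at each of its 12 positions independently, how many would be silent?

Codon 1 (CAU, His): 1 synonymous substitution.
Codon 2 (AAC, Asn): 1 synonymous substitution.
Codon 3 (UGU, Cys): 1 synonymous substitution.
Codon 4 (UUA, Leu): 2 synonymous substitutions.
Total: 1 + 1 + 1 + 2 = 5.

5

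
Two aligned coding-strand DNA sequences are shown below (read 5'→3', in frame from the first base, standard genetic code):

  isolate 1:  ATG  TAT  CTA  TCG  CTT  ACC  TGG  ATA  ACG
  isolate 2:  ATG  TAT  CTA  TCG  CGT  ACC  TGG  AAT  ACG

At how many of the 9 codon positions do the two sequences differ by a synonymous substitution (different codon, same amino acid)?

Codon 1: ATG Met / ATG Met — identical.
Codon 2: TAT Tyr / TAT Tyr — identical.
Codon 3: CTA Leu / CTA Leu — identical.
Codon 4: TCG Ser / TCG Ser — identical.
Codon 5: CTT Leu / CGT Arg — nonsynonymous.
Codon 6: ACC Thr / ACC Thr — identical.
Codon 7: TGG Trp / TGG Trp — identical.
Codon 8: ATA Ile / AAT Asn — nonsynonymous.
Codon 9: ACG Thr / ACG Thr — identical.
Synonymous differences: 0.

0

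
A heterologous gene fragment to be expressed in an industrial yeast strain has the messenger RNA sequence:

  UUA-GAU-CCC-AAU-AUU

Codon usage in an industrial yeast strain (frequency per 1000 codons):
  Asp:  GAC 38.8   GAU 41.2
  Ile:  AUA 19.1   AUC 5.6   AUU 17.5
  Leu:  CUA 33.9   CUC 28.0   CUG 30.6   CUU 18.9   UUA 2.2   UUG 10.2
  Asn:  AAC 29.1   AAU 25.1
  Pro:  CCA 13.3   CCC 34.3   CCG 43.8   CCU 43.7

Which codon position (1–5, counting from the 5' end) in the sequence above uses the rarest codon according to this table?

1

Codon 1 UUA (Leu): 2.2 per 1000.
Codon 2 GAU (Asp): 41.2 per 1000.
Codon 3 CCC (Pro): 34.3 per 1000.
Codon 4 AAU (Asn): 25.1 per 1000.
Codon 5 AUU (Ile): 17.5 per 1000.
Lowest frequency is 2.2 at codon 1.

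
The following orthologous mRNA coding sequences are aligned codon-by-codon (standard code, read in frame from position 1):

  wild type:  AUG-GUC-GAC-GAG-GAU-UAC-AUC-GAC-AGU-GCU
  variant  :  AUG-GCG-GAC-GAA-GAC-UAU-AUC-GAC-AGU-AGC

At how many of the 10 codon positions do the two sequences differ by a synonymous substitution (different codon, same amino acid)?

3

Codon 1: AUG Met / AUG Met — identical.
Codon 2: GUC Val / GCG Ala — nonsynonymous.
Codon 3: GAC Asp / GAC Asp — identical.
Codon 4: GAG Glu / GAA Glu — synonymous.
Codon 5: GAU Asp / GAC Asp — synonymous.
Codon 6: UAC Tyr / UAU Tyr — synonymous.
Codon 7: AUC Ile / AUC Ile — identical.
Codon 8: GAC Asp / GAC Asp — identical.
Codon 9: AGU Ser / AGU Ser — identical.
Codon 10: GCU Ala / AGC Ser — nonsynonymous.
Synonymous differences: 3.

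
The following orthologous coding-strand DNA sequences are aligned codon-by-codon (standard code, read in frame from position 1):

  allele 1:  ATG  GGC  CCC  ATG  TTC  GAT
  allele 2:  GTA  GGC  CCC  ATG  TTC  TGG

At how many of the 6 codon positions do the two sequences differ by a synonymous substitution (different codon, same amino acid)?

0

Codon 1: ATG Met / GTA Val — nonsynonymous.
Codon 2: GGC Gly / GGC Gly — identical.
Codon 3: CCC Pro / CCC Pro — identical.
Codon 4: ATG Met / ATG Met — identical.
Codon 5: TTC Phe / TTC Phe — identical.
Codon 6: GAT Asp / TGG Trp — nonsynonymous.
Synonymous differences: 0.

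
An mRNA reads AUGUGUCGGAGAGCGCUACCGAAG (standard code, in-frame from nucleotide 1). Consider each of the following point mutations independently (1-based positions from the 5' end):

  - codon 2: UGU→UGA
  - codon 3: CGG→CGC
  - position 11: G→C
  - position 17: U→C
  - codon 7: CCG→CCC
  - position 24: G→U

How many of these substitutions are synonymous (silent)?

2

Codon 2: UGU (Cys) → UGA (Stop) — nonsense.
Codon 3: CGG (Arg) → CGC (Arg) — synonymous.
Codon 4: AGA (Arg) → ACA (Thr) — missense.
Codon 6: CUA (Leu) → CCA (Pro) — missense.
Codon 7: CCG (Pro) → CCC (Pro) — synonymous.
Codon 8: AAG (Lys) → AAU (Asn) — missense.
Synonymous: 2 of 6.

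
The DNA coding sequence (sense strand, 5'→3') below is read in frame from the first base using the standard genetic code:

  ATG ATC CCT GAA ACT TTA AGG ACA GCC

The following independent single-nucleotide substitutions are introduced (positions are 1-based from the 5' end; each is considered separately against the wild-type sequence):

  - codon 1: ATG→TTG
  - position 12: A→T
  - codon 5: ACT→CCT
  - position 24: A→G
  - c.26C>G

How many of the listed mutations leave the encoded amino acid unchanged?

1

Codon 1: ATG (Met) → TTG (Leu) — missense.
Codon 4: GAA (Glu) → GAT (Asp) — missense.
Codon 5: ACT (Thr) → CCT (Pro) — missense.
Codon 8: ACA (Thr) → ACG (Thr) — synonymous.
Codon 9: GCC (Ala) → GGC (Gly) — missense.
Synonymous: 1 of 5.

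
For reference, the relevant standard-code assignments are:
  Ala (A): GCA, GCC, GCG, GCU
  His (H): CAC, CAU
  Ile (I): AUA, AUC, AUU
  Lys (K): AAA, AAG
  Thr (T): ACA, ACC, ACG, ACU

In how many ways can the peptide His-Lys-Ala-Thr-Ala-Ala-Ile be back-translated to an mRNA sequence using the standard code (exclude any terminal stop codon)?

His: 2 codons.
Lys: 2 codons.
Ala: 4 codons.
Thr: 4 codons.
Ala: 4 codons.
Ala: 4 codons.
Ile: 3 codons.
2 × 2 × 4 × 4 × 4 × 4 × 3 = 3072.

3072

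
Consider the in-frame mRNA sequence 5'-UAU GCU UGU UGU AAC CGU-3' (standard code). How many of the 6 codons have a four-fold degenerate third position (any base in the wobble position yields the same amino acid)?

2

Codon 1 UAU (Tyr): third position 2-fold.
Codon 2 GCU (Ala): third position 4-fold.
Codon 3 UGU (Cys): third position 2-fold.
Codon 4 UGU (Cys): third position 2-fold.
Codon 5 AAC (Asn): third position 2-fold.
Codon 6 CGU (Arg): third position 4-fold.
Four-fold degenerate third positions: 2.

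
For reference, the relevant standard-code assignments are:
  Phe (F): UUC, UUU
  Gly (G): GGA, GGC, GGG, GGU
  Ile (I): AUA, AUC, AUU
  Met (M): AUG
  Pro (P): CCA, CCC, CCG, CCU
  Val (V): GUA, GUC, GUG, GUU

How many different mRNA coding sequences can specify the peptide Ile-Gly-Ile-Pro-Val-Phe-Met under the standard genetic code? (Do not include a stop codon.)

Ile: 3 codons.
Gly: 4 codons.
Ile: 3 codons.
Pro: 4 codons.
Val: 4 codons.
Phe: 2 codons.
Met: 1 codon.
3 × 4 × 3 × 4 × 4 × 2 × 1 = 1152.

1152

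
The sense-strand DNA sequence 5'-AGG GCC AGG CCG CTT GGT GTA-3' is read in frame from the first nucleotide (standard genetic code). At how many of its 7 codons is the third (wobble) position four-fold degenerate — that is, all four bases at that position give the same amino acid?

5

Codon 1 AGG (Arg): third position 2-fold.
Codon 2 GCC (Ala): third position 4-fold.
Codon 3 AGG (Arg): third position 2-fold.
Codon 4 CCG (Pro): third position 4-fold.
Codon 5 CTT (Leu): third position 4-fold.
Codon 6 GGT (Gly): third position 4-fold.
Codon 7 GTA (Val): third position 4-fold.
Four-fold degenerate third positions: 5.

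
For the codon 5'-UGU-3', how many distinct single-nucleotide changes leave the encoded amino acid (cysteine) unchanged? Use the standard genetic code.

Position 1: none → 0 synonymous.
Position 2: none → 0 synonymous.
Position 3: UGC → 1 synonymous.
Total: 0 + 0 + 1 = 1.

1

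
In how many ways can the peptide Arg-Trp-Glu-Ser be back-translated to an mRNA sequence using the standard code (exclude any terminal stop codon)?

Arg: 6 codons.
Trp: 1 codon.
Glu: 2 codons.
Ser: 6 codons.
6 × 1 × 2 × 6 = 72.

72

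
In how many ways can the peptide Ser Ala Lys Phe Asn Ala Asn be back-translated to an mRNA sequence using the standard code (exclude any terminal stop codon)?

Ser: 6 codons.
Ala: 4 codons.
Lys: 2 codons.
Phe: 2 codons.
Asn: 2 codons.
Ala: 4 codons.
Asn: 2 codons.
6 × 4 × 2 × 2 × 2 × 4 × 2 = 1536.

1536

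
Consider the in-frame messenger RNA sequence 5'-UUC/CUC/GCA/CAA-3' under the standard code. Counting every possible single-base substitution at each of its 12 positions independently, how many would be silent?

8

Codon 1 (UUC, Phe): 1 synonymous substitution.
Codon 2 (CUC, Leu): 3 synonymous substitutions.
Codon 3 (GCA, Ala): 3 synonymous substitutions.
Codon 4 (CAA, Gln): 1 synonymous substitution.
Total: 1 + 3 + 3 + 1 = 8.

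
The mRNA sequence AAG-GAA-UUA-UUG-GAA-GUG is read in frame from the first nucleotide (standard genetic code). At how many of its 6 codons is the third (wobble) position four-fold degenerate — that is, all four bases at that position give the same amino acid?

1

Codon 1 AAG (Lys): third position 2-fold.
Codon 2 GAA (Glu): third position 2-fold.
Codon 3 UUA (Leu): third position 2-fold.
Codon 4 UUG (Leu): third position 2-fold.
Codon 5 GAA (Glu): third position 2-fold.
Codon 6 GUG (Val): third position 4-fold.
Four-fold degenerate third positions: 1.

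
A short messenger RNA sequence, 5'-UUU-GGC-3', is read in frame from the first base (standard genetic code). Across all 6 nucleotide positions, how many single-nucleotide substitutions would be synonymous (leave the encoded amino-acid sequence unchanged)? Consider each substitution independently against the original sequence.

Codon 1 (UUU, Phe): 1 synonymous substitution.
Codon 2 (GGC, Gly): 3 synonymous substitutions.
Total: 1 + 3 = 4.

4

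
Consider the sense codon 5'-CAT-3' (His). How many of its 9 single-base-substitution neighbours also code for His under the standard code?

Position 1: none → 0 synonymous.
Position 2: none → 0 synonymous.
Position 3: CAC → 1 synonymous.
Total: 0 + 0 + 1 = 1.

1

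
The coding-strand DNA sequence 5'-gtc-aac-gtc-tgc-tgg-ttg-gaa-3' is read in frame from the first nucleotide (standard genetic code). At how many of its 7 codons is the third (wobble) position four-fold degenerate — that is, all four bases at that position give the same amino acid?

2

Codon 1 GTC (Val): third position 4-fold.
Codon 2 AAC (Asn): third position 2-fold.
Codon 3 GTC (Val): third position 4-fold.
Codon 4 TGC (Cys): third position 2-fold.
Codon 5 TGG (Trp): third position 1-fold.
Codon 6 TTG (Leu): third position 2-fold.
Codon 7 GAA (Glu): third position 2-fold.
Four-fold degenerate third positions: 2.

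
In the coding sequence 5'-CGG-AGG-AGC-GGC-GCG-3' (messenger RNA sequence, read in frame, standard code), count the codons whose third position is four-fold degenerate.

3

Codon 1 CGG (Arg): third position 4-fold.
Codon 2 AGG (Arg): third position 2-fold.
Codon 3 AGC (Ser): third position 2-fold.
Codon 4 GGC (Gly): third position 4-fold.
Codon 5 GCG (Ala): third position 4-fold.
Four-fold degenerate third positions: 3.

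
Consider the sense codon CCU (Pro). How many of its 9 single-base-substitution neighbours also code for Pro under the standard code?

Position 1: none → 0 synonymous.
Position 2: none → 0 synonymous.
Position 3: CCC, CCA, CCG → 3 synonymous.
Total: 0 + 0 + 3 = 3.

3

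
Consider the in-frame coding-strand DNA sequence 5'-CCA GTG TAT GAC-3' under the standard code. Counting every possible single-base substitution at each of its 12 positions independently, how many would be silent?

Codon 1 (CCA, Pro): 3 synonymous substitutions.
Codon 2 (GTG, Val): 3 synonymous substitutions.
Codon 3 (TAT, Tyr): 1 synonymous substitution.
Codon 4 (GAC, Asp): 1 synonymous substitution.
Total: 3 + 3 + 1 + 1 = 8.

8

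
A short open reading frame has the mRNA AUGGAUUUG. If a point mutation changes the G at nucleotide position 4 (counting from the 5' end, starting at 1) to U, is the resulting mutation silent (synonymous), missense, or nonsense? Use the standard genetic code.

missense

Position 4 falls in codon 2: GAU → Asp.
After the substitution the codon is UAU → Tyr.
Asp ≠ Tyr, so this is a missense mutation.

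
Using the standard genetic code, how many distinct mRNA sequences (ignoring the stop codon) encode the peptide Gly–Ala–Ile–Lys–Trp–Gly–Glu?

Gly: 4 codons.
Ala: 4 codons.
Ile: 3 codons.
Lys: 2 codons.
Trp: 1 codon.
Gly: 4 codons.
Glu: 2 codons.
4 × 4 × 3 × 2 × 1 × 4 × 2 = 768.

768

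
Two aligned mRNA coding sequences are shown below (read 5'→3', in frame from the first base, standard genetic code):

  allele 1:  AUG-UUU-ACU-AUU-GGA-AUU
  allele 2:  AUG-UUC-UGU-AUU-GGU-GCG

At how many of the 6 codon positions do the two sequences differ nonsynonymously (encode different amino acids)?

2

Codon 1: AUG Met / AUG Met — identical.
Codon 2: UUU Phe / UUC Phe — synonymous.
Codon 3: ACU Thr / UGU Cys — nonsynonymous.
Codon 4: AUU Ile / AUU Ile — identical.
Codon 5: GGA Gly / GGU Gly — synonymous.
Codon 6: AUU Ile / GCG Ala — nonsynonymous.
Nonsynonymous differences: 2.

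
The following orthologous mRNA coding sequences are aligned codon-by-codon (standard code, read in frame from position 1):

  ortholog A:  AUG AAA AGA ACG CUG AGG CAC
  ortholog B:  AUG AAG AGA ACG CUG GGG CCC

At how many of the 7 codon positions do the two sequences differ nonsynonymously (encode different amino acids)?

Codon 1: AUG Met / AUG Met — identical.
Codon 2: AAA Lys / AAG Lys — synonymous.
Codon 3: AGA Arg / AGA Arg — identical.
Codon 4: ACG Thr / ACG Thr — identical.
Codon 5: CUG Leu / CUG Leu — identical.
Codon 6: AGG Arg / GGG Gly — nonsynonymous.
Codon 7: CAC His / CCC Pro — nonsynonymous.
Nonsynonymous differences: 2.

2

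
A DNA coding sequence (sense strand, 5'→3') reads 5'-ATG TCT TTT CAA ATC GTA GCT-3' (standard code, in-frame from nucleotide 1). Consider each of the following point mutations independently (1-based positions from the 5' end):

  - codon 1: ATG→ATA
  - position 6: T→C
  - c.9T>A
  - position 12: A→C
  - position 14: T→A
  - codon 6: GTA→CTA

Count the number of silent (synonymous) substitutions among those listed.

Codon 1: ATG (Met) → ATA (Ile) — missense.
Codon 2: TCT (Ser) → TCC (Ser) — synonymous.
Codon 3: TTT (Phe) → TTA (Leu) — missense.
Codon 4: CAA (Gln) → CAC (His) — missense.
Codon 5: ATC (Ile) → AAC (Asn) — missense.
Codon 6: GTA (Val) → CTA (Leu) — missense.
Synonymous: 1 of 6.

1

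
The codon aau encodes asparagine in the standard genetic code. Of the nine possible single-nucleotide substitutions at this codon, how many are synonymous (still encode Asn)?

Position 1: none → 0 synonymous.
Position 2: none → 0 synonymous.
Position 3: AAC → 1 synonymous.
Total: 0 + 0 + 1 = 1.

1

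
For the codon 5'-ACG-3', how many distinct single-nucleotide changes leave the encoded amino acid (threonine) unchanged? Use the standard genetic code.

Position 1: none → 0 synonymous.
Position 2: none → 0 synonymous.
Position 3: ACT, ACC, ACA → 3 synonymous.
Total: 0 + 0 + 3 = 3.

3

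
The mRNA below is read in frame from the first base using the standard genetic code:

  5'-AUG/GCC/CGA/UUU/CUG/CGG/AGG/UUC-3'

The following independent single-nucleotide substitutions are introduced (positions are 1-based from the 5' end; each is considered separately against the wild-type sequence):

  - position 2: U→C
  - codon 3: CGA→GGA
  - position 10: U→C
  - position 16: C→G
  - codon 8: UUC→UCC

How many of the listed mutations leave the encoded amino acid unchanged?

0

Codon 1: AUG (Met) → ACG (Thr) — missense.
Codon 3: CGA (Arg) → GGA (Gly) — missense.
Codon 4: UUU (Phe) → CUU (Leu) — missense.
Codon 6: CGG (Arg) → GGG (Gly) — missense.
Codon 8: UUC (Phe) → UCC (Ser) — missense.
Synonymous: 0 of 5.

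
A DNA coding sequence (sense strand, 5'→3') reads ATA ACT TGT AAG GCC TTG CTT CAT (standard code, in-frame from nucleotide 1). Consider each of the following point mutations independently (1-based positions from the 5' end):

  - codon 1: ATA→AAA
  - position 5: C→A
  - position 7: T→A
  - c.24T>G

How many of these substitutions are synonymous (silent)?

0

Codon 1: ATA (Ile) → AAA (Lys) — missense.
Codon 2: ACT (Thr) → AAT (Asn) — missense.
Codon 3: TGT (Cys) → AGT (Ser) — missense.
Codon 8: CAT (His) → CAG (Gln) — missense.
Synonymous: 0 of 4.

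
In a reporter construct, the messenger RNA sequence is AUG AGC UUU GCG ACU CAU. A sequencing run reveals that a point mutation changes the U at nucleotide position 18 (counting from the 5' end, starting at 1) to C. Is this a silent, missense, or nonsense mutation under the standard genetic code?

silent

Position 18 falls in codon 6: CAU → His.
After the substitution the codon is CAC → His.
Both encode His, so the change is synonymous.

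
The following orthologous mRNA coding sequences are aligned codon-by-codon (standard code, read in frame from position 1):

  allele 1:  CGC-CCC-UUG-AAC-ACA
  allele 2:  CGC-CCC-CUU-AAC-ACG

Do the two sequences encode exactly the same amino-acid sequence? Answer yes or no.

Codon 1: CGC Arg / CGC Arg — identical.
Codon 2: CCC Pro / CCC Pro — identical.
Codon 3: UUG Leu / CUU Leu — synonymous.
Codon 4: AAC Asn / AAC Asn — identical.
Codon 5: ACA Thr / ACG Thr — synonymous.
Nonsynonymous differences: 0 → same protein.

yes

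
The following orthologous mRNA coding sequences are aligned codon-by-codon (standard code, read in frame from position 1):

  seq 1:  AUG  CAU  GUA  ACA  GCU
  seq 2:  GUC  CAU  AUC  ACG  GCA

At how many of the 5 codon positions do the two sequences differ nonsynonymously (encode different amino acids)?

Codon 1: AUG Met / GUC Val — nonsynonymous.
Codon 2: CAU His / CAU His — identical.
Codon 3: GUA Val / AUC Ile — nonsynonymous.
Codon 4: ACA Thr / ACG Thr — synonymous.
Codon 5: GCU Ala / GCA Ala — synonymous.
Nonsynonymous differences: 2.

2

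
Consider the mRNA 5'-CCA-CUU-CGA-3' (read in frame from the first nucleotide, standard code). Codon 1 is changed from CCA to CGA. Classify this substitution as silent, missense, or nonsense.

Position 2 falls in codon 1: CCA → Pro.
After the substitution the codon is CGA → Arg.
Pro ≠ Arg, so this is a missense mutation.

missense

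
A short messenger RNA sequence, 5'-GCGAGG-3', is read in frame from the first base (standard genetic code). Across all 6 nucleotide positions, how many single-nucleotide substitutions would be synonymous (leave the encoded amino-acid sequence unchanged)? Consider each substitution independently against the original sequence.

5

Codon 1 (GCG, Ala): 3 synonymous substitutions.
Codon 2 (AGG, Arg): 2 synonymous substitutions.
Total: 3 + 2 = 5.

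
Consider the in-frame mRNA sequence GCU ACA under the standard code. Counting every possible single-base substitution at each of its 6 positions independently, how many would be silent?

6

Codon 1 (GCU, Ala): 3 synonymous substitutions.
Codon 2 (ACA, Thr): 3 synonymous substitutions.
Total: 3 + 3 = 6.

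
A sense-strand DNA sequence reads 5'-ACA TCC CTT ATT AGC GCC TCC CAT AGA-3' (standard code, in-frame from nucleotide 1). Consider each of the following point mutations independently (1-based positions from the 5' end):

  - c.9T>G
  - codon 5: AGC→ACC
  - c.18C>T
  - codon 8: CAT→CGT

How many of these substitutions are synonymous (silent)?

2

Codon 3: CTT (Leu) → CTG (Leu) — synonymous.
Codon 5: AGC (Ser) → ACC (Thr) — missense.
Codon 6: GCC (Ala) → GCT (Ala) — synonymous.
Codon 8: CAT (His) → CGT (Arg) — missense.
Synonymous: 2 of 4.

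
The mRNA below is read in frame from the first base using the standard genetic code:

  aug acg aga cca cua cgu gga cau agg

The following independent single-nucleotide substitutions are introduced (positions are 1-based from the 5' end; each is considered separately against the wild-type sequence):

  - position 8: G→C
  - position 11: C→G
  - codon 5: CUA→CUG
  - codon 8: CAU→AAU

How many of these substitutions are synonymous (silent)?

1

Codon 3: AGA (Arg) → ACA (Thr) — missense.
Codon 4: CCA (Pro) → CGA (Arg) — missense.
Codon 5: CUA (Leu) → CUG (Leu) — synonymous.
Codon 8: CAU (His) → AAU (Asn) — missense.
Synonymous: 1 of 4.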